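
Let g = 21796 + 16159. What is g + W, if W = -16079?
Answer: 21876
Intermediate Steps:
g = 37955
g + W = 37955 - 16079 = 21876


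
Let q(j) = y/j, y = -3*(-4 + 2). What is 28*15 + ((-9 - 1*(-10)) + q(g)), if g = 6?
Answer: 422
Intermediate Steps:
y = 6 (y = -3*(-2) = 6)
q(j) = 6/j
28*15 + ((-9 - 1*(-10)) + q(g)) = 28*15 + ((-9 - 1*(-10)) + 6/6) = 420 + ((-9 + 10) + 6*(1/6)) = 420 + (1 + 1) = 420 + 2 = 422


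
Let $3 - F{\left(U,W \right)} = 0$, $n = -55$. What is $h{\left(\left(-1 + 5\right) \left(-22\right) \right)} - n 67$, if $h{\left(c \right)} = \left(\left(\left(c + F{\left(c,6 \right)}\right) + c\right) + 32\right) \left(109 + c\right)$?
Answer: $724$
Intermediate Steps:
$F{\left(U,W \right)} = 3$ ($F{\left(U,W \right)} = 3 - 0 = 3 + 0 = 3$)
$h{\left(c \right)} = \left(35 + 2 c\right) \left(109 + c\right)$ ($h{\left(c \right)} = \left(\left(\left(c + 3\right) + c\right) + 32\right) \left(109 + c\right) = \left(\left(\left(3 + c\right) + c\right) + 32\right) \left(109 + c\right) = \left(\left(3 + 2 c\right) + 32\right) \left(109 + c\right) = \left(35 + 2 c\right) \left(109 + c\right)$)
$h{\left(\left(-1 + 5\right) \left(-22\right) \right)} - n 67 = \left(3815 + 2 \left(\left(-1 + 5\right) \left(-22\right)\right)^{2} + 253 \left(-1 + 5\right) \left(-22\right)\right) - \left(-55\right) 67 = \left(3815 + 2 \left(4 \left(-22\right)\right)^{2} + 253 \cdot 4 \left(-22\right)\right) - -3685 = \left(3815 + 2 \left(-88\right)^{2} + 253 \left(-88\right)\right) + 3685 = \left(3815 + 2 \cdot 7744 - 22264\right) + 3685 = \left(3815 + 15488 - 22264\right) + 3685 = -2961 + 3685 = 724$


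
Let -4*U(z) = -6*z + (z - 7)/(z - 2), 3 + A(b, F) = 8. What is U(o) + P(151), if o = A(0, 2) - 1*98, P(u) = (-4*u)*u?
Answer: -3471063/38 ≈ -91344.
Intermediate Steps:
P(u) = -4*u**2
A(b, F) = 5 (A(b, F) = -3 + 8 = 5)
o = -93 (o = 5 - 1*98 = 5 - 98 = -93)
U(z) = 3*z/2 - (-7 + z)/(4*(-2 + z)) (U(z) = -(-6*z + (z - 7)/(z - 2))/4 = -(-6*z + (-7 + z)/(-2 + z))/4 = 3*z/2 - (-7 + z)/(4*(-2 + z)))
U(o) + P(151) = (7 - 13*(-93) + 6*(-93)**2)/(4*(-2 - 93)) - 4*151**2 = (1/4)*(7 + 1209 + 6*8649)/(-95) - 4*22801 = (1/4)*(-1/95)*(7 + 1209 + 51894) - 91204 = (1/4)*(-1/95)*53110 - 91204 = -5311/38 - 91204 = -3471063/38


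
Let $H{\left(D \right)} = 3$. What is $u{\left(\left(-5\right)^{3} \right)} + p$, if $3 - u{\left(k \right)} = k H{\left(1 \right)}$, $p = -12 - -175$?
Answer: $541$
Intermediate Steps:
$p = 163$ ($p = -12 + 175 = 163$)
$u{\left(k \right)} = 3 - 3 k$ ($u{\left(k \right)} = 3 - k 3 = 3 - 3 k$)
$u{\left(\left(-5\right)^{3} \right)} + p = \left(3 - 3 \left(-5\right)^{3}\right) + 163 = \left(3 - -375\right) + 163 = \left(3 + 375\right) + 163 = 378 + 163 = 541$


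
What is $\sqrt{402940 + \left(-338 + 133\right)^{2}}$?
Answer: $\sqrt{444965} \approx 667.06$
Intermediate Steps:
$\sqrt{402940 + \left(-338 + 133\right)^{2}} = \sqrt{402940 + \left(-205\right)^{2}} = \sqrt{402940 + 42025} = \sqrt{444965}$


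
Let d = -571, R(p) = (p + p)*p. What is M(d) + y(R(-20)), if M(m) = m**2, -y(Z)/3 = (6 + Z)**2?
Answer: -1622867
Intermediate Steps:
R(p) = 2*p**2 (R(p) = (2*p)*p = 2*p**2)
y(Z) = -3*(6 + Z)**2
M(d) + y(R(-20)) = (-571)**2 - 3*(6 + 2*(-20)**2)**2 = 326041 - 3*(6 + 2*400)**2 = 326041 - 3*(6 + 800)**2 = 326041 - 3*806**2 = 326041 - 3*649636 = 326041 - 1948908 = -1622867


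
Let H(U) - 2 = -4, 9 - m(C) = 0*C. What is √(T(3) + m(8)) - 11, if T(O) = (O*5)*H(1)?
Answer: -11 + I*√21 ≈ -11.0 + 4.5826*I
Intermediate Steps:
m(C) = 9 (m(C) = 9 - 0*C = 9 - 1*0 = 9 + 0 = 9)
H(U) = -2 (H(U) = 2 - 4 = -2)
T(O) = -10*O (T(O) = (O*5)*(-2) = (5*O)*(-2) = -10*O)
√(T(3) + m(8)) - 11 = √(-10*3 + 9) - 11 = √(-30 + 9) - 11 = √(-21) - 11 = I*√21 - 11 = -11 + I*√21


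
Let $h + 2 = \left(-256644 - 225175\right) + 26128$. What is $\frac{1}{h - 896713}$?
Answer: $- \frac{1}{1352406} \approx -7.3942 \cdot 10^{-7}$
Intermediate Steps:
$h = -455693$ ($h = -2 + \left(\left(-256644 - 225175\right) + 26128\right) = -2 + \left(-481819 + 26128\right) = -2 - 455691 = -455693$)
$\frac{1}{h - 896713} = \frac{1}{-455693 - 896713} = \frac{1}{-1352406} = - \frac{1}{1352406}$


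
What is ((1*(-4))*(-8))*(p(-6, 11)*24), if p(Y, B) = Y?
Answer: -4608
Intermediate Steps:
((1*(-4))*(-8))*(p(-6, 11)*24) = ((1*(-4))*(-8))*(-6*24) = -4*(-8)*(-144) = 32*(-144) = -4608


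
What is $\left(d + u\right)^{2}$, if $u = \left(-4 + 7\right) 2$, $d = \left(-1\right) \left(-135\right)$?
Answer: $19881$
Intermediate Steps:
$d = 135$
$u = 6$ ($u = 3 \cdot 2 = 6$)
$\left(d + u\right)^{2} = \left(135 + 6\right)^{2} = 141^{2} = 19881$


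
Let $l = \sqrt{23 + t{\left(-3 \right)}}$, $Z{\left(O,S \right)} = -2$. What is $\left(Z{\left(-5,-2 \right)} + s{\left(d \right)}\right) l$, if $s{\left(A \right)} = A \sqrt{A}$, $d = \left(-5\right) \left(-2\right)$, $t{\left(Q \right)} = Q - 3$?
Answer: $- 2 \sqrt{17} + 10 \sqrt{170} \approx 122.14$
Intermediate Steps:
$t{\left(Q \right)} = -3 + Q$
$d = 10$
$s{\left(A \right)} = A^{\frac{3}{2}}$
$l = \sqrt{17}$ ($l = \sqrt{23 - 6} = \sqrt{17} \approx 4.1231$)
$\left(Z{\left(-5,-2 \right)} + s{\left(d \right)}\right) l = \left(-2 + 10^{\frac{3}{2}}\right) \sqrt{17} = \left(-2 + 10 \sqrt{10}\right) \sqrt{17} = \sqrt{17} \left(-2 + 10 \sqrt{10}\right)$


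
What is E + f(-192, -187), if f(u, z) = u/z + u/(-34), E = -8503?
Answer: -1588813/187 ≈ -8496.3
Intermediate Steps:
f(u, z) = -u/34 + u/z (f(u, z) = u/z + u*(-1/34) = u/z - u/34 = -u/34 + u/z)
E + f(-192, -187) = -8503 + (-1/34*(-192) - 192/(-187)) = -8503 + (96/17 - 192*(-1/187)) = -8503 + (96/17 + 192/187) = -8503 + 1248/187 = -1588813/187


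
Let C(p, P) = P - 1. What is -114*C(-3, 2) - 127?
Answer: -241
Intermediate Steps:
C(p, P) = -1 + P
-114*C(-3, 2) - 127 = -114*(-1 + 2) - 127 = -114*1 - 127 = -114 - 127 = -241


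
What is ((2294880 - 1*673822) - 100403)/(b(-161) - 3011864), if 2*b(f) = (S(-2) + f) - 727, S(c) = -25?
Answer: -3041310/6024641 ≈ -0.50481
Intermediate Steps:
b(f) = -376 + f/2 (b(f) = ((-25 + f) - 727)/2 = (-752 + f)/2 = -376 + f/2)
((2294880 - 1*673822) - 100403)/(b(-161) - 3011864) = ((2294880 - 1*673822) - 100403)/((-376 + (½)*(-161)) - 3011864) = ((2294880 - 673822) - 100403)/((-376 - 161/2) - 3011864) = (1621058 - 100403)/(-913/2 - 3011864) = 1520655/(-6024641/2) = 1520655*(-2/6024641) = -3041310/6024641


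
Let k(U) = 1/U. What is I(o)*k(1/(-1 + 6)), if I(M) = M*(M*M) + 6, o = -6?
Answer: -1050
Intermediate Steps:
I(M) = 6 + M**3 (I(M) = M*M**2 + 6 = M**3 + 6 = 6 + M**3)
k(U) = 1/U
I(o)*k(1/(-1 + 6)) = (6 + (-6)**3)/(1/(-1 + 6)) = (6 - 216)/(1/5) = -210/1/5 = -210*5 = -1050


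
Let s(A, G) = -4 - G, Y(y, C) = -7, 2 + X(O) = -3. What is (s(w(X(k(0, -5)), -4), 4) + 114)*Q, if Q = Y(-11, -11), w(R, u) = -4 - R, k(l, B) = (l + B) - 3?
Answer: -742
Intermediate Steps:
k(l, B) = -3 + B + l (k(l, B) = (B + l) - 3 = -3 + B + l)
X(O) = -5 (X(O) = -2 - 3 = -5)
Q = -7
(s(w(X(k(0, -5)), -4), 4) + 114)*Q = ((-4 - 1*4) + 114)*(-7) = ((-4 - 4) + 114)*(-7) = (-8 + 114)*(-7) = 106*(-7) = -742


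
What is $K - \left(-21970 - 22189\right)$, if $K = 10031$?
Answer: $54190$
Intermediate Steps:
$K - \left(-21970 - 22189\right) = 10031 - \left(-21970 - 22189\right) = 10031 - -44159 = 10031 + 44159 = 54190$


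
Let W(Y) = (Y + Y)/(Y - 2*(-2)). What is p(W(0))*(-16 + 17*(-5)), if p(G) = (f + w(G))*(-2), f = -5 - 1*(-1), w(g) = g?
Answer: -808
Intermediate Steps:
f = -4 (f = -5 + 1 = -4)
W(Y) = 2*Y/(4 + Y) (W(Y) = (2*Y)/(Y + 4) = (2*Y)/(4 + Y) = 2*Y/(4 + Y))
p(G) = 8 - 2*G (p(G) = (-4 + G)*(-2) = 8 - 2*G)
p(W(0))*(-16 + 17*(-5)) = (8 - 4*0/(4 + 0))*(-16 + 17*(-5)) = (8 - 4*0/4)*(-16 - 85) = (8 - 4*0/4)*(-101) = (8 - 2*0)*(-101) = (8 + 0)*(-101) = 8*(-101) = -808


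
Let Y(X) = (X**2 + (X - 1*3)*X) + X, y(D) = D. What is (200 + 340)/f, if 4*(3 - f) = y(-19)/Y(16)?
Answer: 1036800/5779 ≈ 179.41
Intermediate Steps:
Y(X) = X + X**2 + X*(-3 + X) (Y(X) = (X**2 + (X - 3)*X) + X = (X**2 + (-3 + X)*X) + X = (X**2 + X*(-3 + X)) + X = X + X**2 + X*(-3 + X))
f = 5779/1920 (f = 3 - (-19)/(4*(2*16*(-1 + 16))) = 3 - (-19)/(4*(2*16*15)) = 3 - (-19)/(4*480) = 3 - 1/4*(-19/480) = 3 + 19/1920 = 5779/1920 ≈ 3.0099)
(200 + 340)/f = (200 + 340)/(5779/1920) = 540*(1920/5779) = 1036800/5779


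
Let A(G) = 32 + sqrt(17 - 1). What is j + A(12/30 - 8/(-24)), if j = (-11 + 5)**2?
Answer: 72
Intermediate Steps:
A(G) = 36 (A(G) = 32 + sqrt(16) = 32 + 4 = 36)
j = 36 (j = (-6)**2 = 36)
j + A(12/30 - 8/(-24)) = 36 + 36 = 72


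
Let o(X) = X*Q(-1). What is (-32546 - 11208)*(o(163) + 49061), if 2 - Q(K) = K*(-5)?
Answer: -2125219288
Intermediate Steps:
Q(K) = 2 + 5*K (Q(K) = 2 - K*(-5) = 2 - (-5)*K = 2 + 5*K)
o(X) = -3*X (o(X) = X*(2 + 5*(-1)) = X*(2 - 5) = X*(-3) = -3*X)
(-32546 - 11208)*(o(163) + 49061) = (-32546 - 11208)*(-3*163 + 49061) = -43754*(-489 + 49061) = -43754*48572 = -2125219288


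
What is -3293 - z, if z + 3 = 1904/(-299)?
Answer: -981806/299 ≈ -3283.6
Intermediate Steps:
z = -2801/299 (z = -3 + 1904/(-299) = -3 + 1904*(-1/299) = -3 - 1904/299 = -2801/299 ≈ -9.3679)
-3293 - z = -3293 - 1*(-2801/299) = -3293 + 2801/299 = -981806/299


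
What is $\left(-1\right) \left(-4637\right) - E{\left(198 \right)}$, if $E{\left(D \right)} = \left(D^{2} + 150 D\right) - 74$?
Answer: $-64193$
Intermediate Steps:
$E{\left(D \right)} = -74 + D^{2} + 150 D$
$\left(-1\right) \left(-4637\right) - E{\left(198 \right)} = \left(-1\right) \left(-4637\right) - \left(-74 + 198^{2} + 150 \cdot 198\right) = 4637 - \left(-74 + 39204 + 29700\right) = 4637 - 68830 = -64193$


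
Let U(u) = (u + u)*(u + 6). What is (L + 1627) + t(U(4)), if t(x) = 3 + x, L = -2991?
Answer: -1281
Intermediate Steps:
U(u) = 2*u*(6 + u) (U(u) = (2*u)*(6 + u) = 2*u*(6 + u))
(L + 1627) + t(U(4)) = (-2991 + 1627) + (3 + 2*4*(6 + 4)) = -1364 + (3 + 2*4*10) = -1364 + (3 + 80) = -1364 + 83 = -1281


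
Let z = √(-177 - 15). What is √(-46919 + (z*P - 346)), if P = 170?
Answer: √(-47265 + 1360*I*√3) ≈ 5.4158 + 217.47*I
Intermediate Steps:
z = 8*I*√3 (z = √(-192) = 8*I*√3 ≈ 13.856*I)
√(-46919 + (z*P - 346)) = √(-46919 + ((8*I*√3)*170 - 346)) = √(-46919 + (1360*I*√3 - 346)) = √(-46919 + (-346 + 1360*I*√3)) = √(-47265 + 1360*I*√3)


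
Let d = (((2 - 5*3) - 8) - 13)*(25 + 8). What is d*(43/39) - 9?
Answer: -16199/13 ≈ -1246.1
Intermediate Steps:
d = -1122 (d = (((2 - 15) - 8) - 13)*33 = ((-13 - 8) - 13)*33 = (-21 - 13)*33 = -34*33 = -1122)
d*(43/39) - 9 = -48246/39 - 9 = -1122*43/39 - 9 = -16082/13 - 9 = -16199/13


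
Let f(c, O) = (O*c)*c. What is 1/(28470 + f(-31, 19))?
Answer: 1/46729 ≈ 2.1400e-5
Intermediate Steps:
f(c, O) = O*c²
1/(28470 + f(-31, 19)) = 1/(28470 + 19*(-31)²) = 1/(28470 + 19*961) = 1/(28470 + 18259) = 1/46729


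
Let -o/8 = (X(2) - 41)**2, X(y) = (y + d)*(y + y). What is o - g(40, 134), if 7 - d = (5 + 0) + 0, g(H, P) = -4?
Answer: -4996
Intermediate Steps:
d = 2 (d = 7 - ((5 + 0) + 0) = 7 - (5 + 0) = 7 - 1*5 = 7 - 5 = 2)
X(y) = 2*y*(2 + y) (X(y) = (y + 2)*(y + y) = (2 + y)*(2*y) = 2*y*(2 + y))
o = -5000 (o = -8*(2*2*(2 + 2) - 41)**2 = -8*(2*2*4 - 41)**2 = -8*(16 - 41)**2 = -8*(-25)**2 = -8*625 = -5000)
o - g(40, 134) = -5000 - 1*(-4) = -5000 + 4 = -4996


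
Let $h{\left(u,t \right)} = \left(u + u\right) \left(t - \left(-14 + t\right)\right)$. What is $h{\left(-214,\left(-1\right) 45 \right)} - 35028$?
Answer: $-41020$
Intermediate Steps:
$h{\left(u,t \right)} = 28 u$ ($h{\left(u,t \right)} = 2 u 14 = 28 u$)
$h{\left(-214,\left(-1\right) 45 \right)} - 35028 = 28 \left(-214\right) - 35028 = -5992 - 35028 = -41020$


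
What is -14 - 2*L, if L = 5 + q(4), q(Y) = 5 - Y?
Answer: -26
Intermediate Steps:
L = 6 (L = 5 + (5 - 1*4) = 5 + (5 - 4) = 5 + 1 = 6)
-14 - 2*L = -14 - 2*6 = -14 - 12 = -26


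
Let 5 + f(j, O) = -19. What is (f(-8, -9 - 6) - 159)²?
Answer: 33489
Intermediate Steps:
f(j, O) = -24 (f(j, O) = -5 - 19 = -24)
(f(-8, -9 - 6) - 159)² = (-24 - 159)² = (-183)² = 33489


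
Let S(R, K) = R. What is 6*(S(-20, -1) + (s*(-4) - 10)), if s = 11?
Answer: -444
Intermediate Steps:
6*(S(-20, -1) + (s*(-4) - 10)) = 6*(-20 + (11*(-4) - 10)) = 6*(-20 + (-44 - 10)) = 6*(-20 - 54) = 6*(-74) = -444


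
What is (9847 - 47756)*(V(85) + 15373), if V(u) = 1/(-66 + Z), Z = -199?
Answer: -154435352196/265 ≈ -5.8277e+8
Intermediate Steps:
V(u) = -1/265 (V(u) = 1/(-66 - 199) = 1/(-265) = -1/265)
(9847 - 47756)*(V(85) + 15373) = (9847 - 47756)*(-1/265 + 15373) = -37909*4073844/265 = -154435352196/265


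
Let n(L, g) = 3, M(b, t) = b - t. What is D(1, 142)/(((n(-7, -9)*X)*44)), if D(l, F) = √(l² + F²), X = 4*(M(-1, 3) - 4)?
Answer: -√20165/4224 ≈ -0.033618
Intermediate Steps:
X = -32 (X = 4*((-1 - 1*3) - 4) = 4*((-1 - 3) - 4) = 4*(-4 - 4) = 4*(-8) = -32)
D(l, F) = √(F² + l²)
D(1, 142)/(((n(-7, -9)*X)*44)) = √(142² + 1²)/(((3*(-32))*44)) = √(20164 + 1)/((-96*44)) = √20165/(-4224) = √20165*(-1/4224) = -√20165/4224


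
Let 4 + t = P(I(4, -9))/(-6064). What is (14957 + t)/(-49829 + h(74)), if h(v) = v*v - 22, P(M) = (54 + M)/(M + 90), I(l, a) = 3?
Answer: -2810924733/8341790000 ≈ -0.33697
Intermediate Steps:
P(M) = (54 + M)/(90 + M)
h(v) = -22 + v² (h(v) = v² - 22 = -22 + v²)
t = -751955/187984 (t = -4 + ((54 + 3)/(90 + 3))/(-6064) = -4 + (57/93)*(-1/6064) = -4 + ((1/93)*57)*(-1/6064) = -4 + (19/31)*(-1/6064) = -4 - 19/187984 = -751955/187984 ≈ -4.0001)
(14957 + t)/(-49829 + h(74)) = (14957 - 751955/187984)/(-49829 + (-22 + 74²)) = 2810924733/(187984*(-49829 + (-22 + 5476))) = 2810924733/(187984*(-49829 + 5454)) = (2810924733/187984)/(-44375) = (2810924733/187984)*(-1/44375) = -2810924733/8341790000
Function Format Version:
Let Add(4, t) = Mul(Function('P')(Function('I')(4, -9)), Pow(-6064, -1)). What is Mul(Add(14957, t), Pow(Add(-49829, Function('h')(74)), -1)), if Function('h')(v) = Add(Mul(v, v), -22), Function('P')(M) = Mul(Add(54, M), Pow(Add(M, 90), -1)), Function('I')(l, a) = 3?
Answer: Rational(-2810924733, 8341790000) ≈ -0.33697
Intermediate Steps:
Function('P')(M) = Mul(Pow(Add(90, M), -1), Add(54, M)) (Function('P')(M) = Mul(Add(54, M), Pow(Add(90, M), -1)) = Mul(Pow(Add(90, M), -1), Add(54, M)))
Function('h')(v) = Add(-22, Pow(v, 2)) (Function('h')(v) = Add(Pow(v, 2), -22) = Add(-22, Pow(v, 2)))
t = Rational(-751955, 187984) (t = Add(-4, Mul(Mul(Pow(Add(90, 3), -1), Add(54, 3)), Pow(-6064, -1))) = Add(-4, Mul(Mul(Pow(93, -1), 57), Rational(-1, 6064))) = Add(-4, Mul(Mul(Rational(1, 93), 57), Rational(-1, 6064))) = Add(-4, Mul(Rational(19, 31), Rational(-1, 6064))) = Add(-4, Rational(-19, 187984)) = Rational(-751955, 187984) ≈ -4.0001)
Mul(Add(14957, t), Pow(Add(-49829, Function('h')(74)), -1)) = Mul(Add(14957, Rational(-751955, 187984)), Pow(Add(-49829, Add(-22, Pow(74, 2))), -1)) = Mul(Rational(2810924733, 187984), Pow(Add(-49829, Add(-22, 5476)), -1)) = Mul(Rational(2810924733, 187984), Pow(Add(-49829, 5454), -1)) = Mul(Rational(2810924733, 187984), Pow(-44375, -1)) = Mul(Rational(2810924733, 187984), Rational(-1, 44375)) = Rational(-2810924733, 8341790000)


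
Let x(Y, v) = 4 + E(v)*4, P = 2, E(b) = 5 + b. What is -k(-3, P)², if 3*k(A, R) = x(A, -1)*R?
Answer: -1600/9 ≈ -177.78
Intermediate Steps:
x(Y, v) = 24 + 4*v (x(Y, v) = 4 + (5 + v)*4 = 4 + (20 + 4*v) = 24 + 4*v)
k(A, R) = 20*R/3 (k(A, R) = ((24 + 4*(-1))*R)/3 = ((24 - 4)*R)/3 = (20*R)/3 = 20*R/3)
-k(-3, P)² = -((20/3)*2)² = -(40/3)² = -1*1600/9 = -1600/9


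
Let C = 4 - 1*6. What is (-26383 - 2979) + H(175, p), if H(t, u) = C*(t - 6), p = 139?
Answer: -29700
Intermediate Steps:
C = -2 (C = 4 - 6 = -2)
H(t, u) = 12 - 2*t (H(t, u) = -2*(t - 6) = -2*(-6 + t) = 12 - 2*t)
(-26383 - 2979) + H(175, p) = (-26383 - 2979) + (12 - 2*175) = -29362 + (12 - 350) = -29362 - 338 = -29700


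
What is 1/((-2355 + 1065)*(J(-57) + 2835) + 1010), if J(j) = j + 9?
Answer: -1/3594220 ≈ -2.7822e-7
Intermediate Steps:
J(j) = 9 + j
1/((-2355 + 1065)*(J(-57) + 2835) + 1010) = 1/((-2355 + 1065)*((9 - 57) + 2835) + 1010) = 1/(-1290*(-48 + 2835) + 1010) = 1/(-1290*2787 + 1010) = 1/(-3595230 + 1010) = 1/(-3594220) = -1/3594220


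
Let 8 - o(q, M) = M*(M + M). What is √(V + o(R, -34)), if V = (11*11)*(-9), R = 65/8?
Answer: 3*I*√377 ≈ 58.249*I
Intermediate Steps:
R = 65/8 (R = 65*(⅛) = 65/8 ≈ 8.1250)
o(q, M) = 8 - 2*M² (o(q, M) = 8 - M*(M + M) = 8 - M*2*M = 8 - 2*M²)
V = -1089 (V = 121*(-9) = -1089)
√(V + o(R, -34)) = √(-1089 + (8 - 2*(-34)²)) = √(-1089 + (8 - 2*1156)) = √(-1089 + (8 - 2312)) = √(-1089 - 2304) = √(-3393) = 3*I*√377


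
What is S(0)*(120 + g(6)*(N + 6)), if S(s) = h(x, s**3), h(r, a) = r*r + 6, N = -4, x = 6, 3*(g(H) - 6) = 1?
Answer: 5572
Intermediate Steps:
g(H) = 19/3 (g(H) = 6 + (1/3)*1 = 6 + 1/3 = 19/3)
h(r, a) = 6 + r**2 (h(r, a) = r**2 + 6 = 6 + r**2)
S(s) = 42 (S(s) = 6 + 6**2 = 6 + 36 = 42)
S(0)*(120 + g(6)*(N + 6)) = 42*(120 + 19*(-4 + 6)/3) = 42*(120 + (19/3)*2) = 42*(120 + 38/3) = 42*(398/3) = 5572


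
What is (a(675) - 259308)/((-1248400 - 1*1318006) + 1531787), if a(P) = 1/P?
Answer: 175032899/698367825 ≈ 0.25063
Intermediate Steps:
(a(675) - 259308)/((-1248400 - 1*1318006) + 1531787) = (1/675 - 259308)/((-1248400 - 1*1318006) + 1531787) = (1/675 - 259308)/((-1248400 - 1318006) + 1531787) = -175032899/(675*(-2566406 + 1531787)) = -175032899/675/(-1034619) = -175032899/675*(-1/1034619) = 175032899/698367825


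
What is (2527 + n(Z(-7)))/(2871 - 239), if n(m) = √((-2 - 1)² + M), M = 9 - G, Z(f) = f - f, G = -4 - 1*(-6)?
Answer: 2531/2632 ≈ 0.96163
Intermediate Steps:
G = 2 (G = -4 + 6 = 2)
Z(f) = 0
M = 7 (M = 9 - 1*2 = 9 - 2 = 7)
n(m) = 4 (n(m) = √((-2 - 1)² + 7) = √((-3)² + 7) = √(9 + 7) = √16 = 4)
(2527 + n(Z(-7)))/(2871 - 239) = (2527 + 4)/(2871 - 239) = 2531/2632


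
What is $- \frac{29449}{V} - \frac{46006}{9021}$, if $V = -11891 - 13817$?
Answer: $- \frac{917062819}{231911868} \approx -3.9544$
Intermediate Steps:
$V = -25708$
$- \frac{29449}{V} - \frac{46006}{9021} = - \frac{29449}{-25708} - \frac{46006}{9021} = \left(-29449\right) \left(- \frac{1}{25708}\right) - \frac{46006}{9021} = \frac{29449}{25708} - \frac{46006}{9021} = - \frac{917062819}{231911868}$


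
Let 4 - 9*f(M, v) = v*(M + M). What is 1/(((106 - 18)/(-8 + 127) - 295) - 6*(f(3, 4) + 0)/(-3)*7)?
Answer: -1071/348473 ≈ -0.0030734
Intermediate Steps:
f(M, v) = 4/9 - 2*M*v/9 (f(M, v) = 4/9 - v*(M + M)/9 = 4/9 - v*2*M/9 = 4/9 - 2*M*v/9)
1/(((106 - 18)/(-8 + 127) - 295) - 6*(f(3, 4) + 0)/(-3)*7) = 1/(((106 - 18)/(-8 + 127) - 295) - 6*((4/9 - 2/9*3*4) + 0)/(-3)*7) = 1/((88/119 - 295) - (-2)*((4/9 - 8/3) + 0)*7) = 1/((88*(1/119) - 295) - (-2)*(-20/9 + 0)*7) = 1/((88/119 - 295) - (-2)*(-20)/9*7) = 1/(-35017/119 - 6*20/27*7) = 1/(-35017/119 - 40/9*7) = 1/(-35017/119 - 280/9) = 1/(-348473/1071) = -1071/348473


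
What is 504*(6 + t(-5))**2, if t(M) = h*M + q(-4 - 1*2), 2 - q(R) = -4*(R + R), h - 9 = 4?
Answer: 5556600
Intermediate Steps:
h = 13 (h = 9 + 4 = 13)
q(R) = 2 + 8*R (q(R) = 2 - (-4)*(R + R) = 2 - (-4)*2*R = 2 - (-8)*R = 2 + 8*R)
t(M) = -46 + 13*M (t(M) = 13*M + (2 + 8*(-4 - 1*2)) = 13*M + (2 + 8*(-4 - 2)) = 13*M + (2 + 8*(-6)) = 13*M + (2 - 48) = 13*M - 46 = -46 + 13*M)
504*(6 + t(-5))**2 = 504*(6 + (-46 + 13*(-5)))**2 = 504*(6 + (-46 - 65))**2 = 504*(6 - 111)**2 = 504*(-105)**2 = 504*11025 = 5556600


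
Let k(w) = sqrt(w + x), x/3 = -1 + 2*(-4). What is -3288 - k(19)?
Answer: -3288 - 2*I*sqrt(2) ≈ -3288.0 - 2.8284*I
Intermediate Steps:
x = -27 (x = 3*(-1 + 2*(-4)) = 3*(-1 - 8) = 3*(-9) = -27)
k(w) = sqrt(-27 + w) (k(w) = sqrt(w - 27) = sqrt(-27 + w))
-3288 - k(19) = -3288 - sqrt(-27 + 19) = -3288 - sqrt(-8) = -3288 - 2*I*sqrt(2)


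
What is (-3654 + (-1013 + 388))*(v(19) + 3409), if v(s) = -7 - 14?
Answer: -14497252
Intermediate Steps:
v(s) = -21
(-3654 + (-1013 + 388))*(v(19) + 3409) = (-3654 + (-1013 + 388))*(-21 + 3409) = (-3654 - 625)*3388 = -4279*3388 = -14497252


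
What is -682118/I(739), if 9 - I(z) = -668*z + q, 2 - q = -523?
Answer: -341059/246568 ≈ -1.3832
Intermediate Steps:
q = 525 (q = 2 - 1*(-523) = 2 + 523 = 525)
I(z) = -516 + 668*z (I(z) = 9 - (-668*z + 525) = 9 - (525 - 668*z) = 9 + (-525 + 668*z) = -516 + 668*z)
-682118/I(739) = -682118/(-516 + 668*739) = -682118/(-516 + 493652) = -682118/493136 = -682118*1/493136 = -341059/246568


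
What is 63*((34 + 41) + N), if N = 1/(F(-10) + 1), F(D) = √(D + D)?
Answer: 126*(-38*I + 75*√5)/(-I + 2*√5) ≈ 4728.0 - 13.416*I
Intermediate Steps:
F(D) = √2*√D (F(D) = √(2*D) = √2*√D)
N = 1/(1 + 2*I*√5) (N = 1/(√2*√(-10) + 1) = 1/(√2*(I*√10) + 1) = 1/(2*I*√5 + 1) = 1/(1 + 2*I*√5) ≈ 0.047619 - 0.21296*I)
63*((34 + 41) + N) = 63*((34 + 41) + (1/21 - 2*I*√5/21)) = 63*(75 + (1/21 - 2*I*√5/21)) = 63*(1576/21 - 2*I*√5/21) = 4728 - 6*I*√5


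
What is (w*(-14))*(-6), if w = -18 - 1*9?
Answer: -2268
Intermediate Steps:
w = -27 (w = -18 - 9 = -27)
(w*(-14))*(-6) = -27*(-14)*(-6) = 378*(-6) = -2268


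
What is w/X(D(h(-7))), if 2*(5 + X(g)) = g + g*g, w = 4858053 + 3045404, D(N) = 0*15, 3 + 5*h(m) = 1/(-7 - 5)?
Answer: -7903457/5 ≈ -1.5807e+6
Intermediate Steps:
h(m) = -37/60 (h(m) = -⅗ + 1/(5*(-7 - 5)) = -⅗ + (⅕)/(-12) = -⅗ + (⅕)*(-1/12) = -⅗ - 1/60 = -37/60)
D(N) = 0
w = 7903457
X(g) = -5 + g/2 + g²/2 (X(g) = -5 + (g + g*g)/2 = -5 + (g + g²)/2 = -5 + (g/2 + g²/2) = -5 + g/2 + g²/2)
w/X(D(h(-7))) = 7903457/(-5 + (½)*0 + (½)*0²) = 7903457/(-5 + 0 + (½)*0) = 7903457/(-5 + 0 + 0) = 7903457/(-5) = 7903457*(-⅕) = -7903457/5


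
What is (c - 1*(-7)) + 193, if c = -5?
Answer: 195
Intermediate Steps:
(c - 1*(-7)) + 193 = (-5 - 1*(-7)) + 193 = (-5 + 7) + 193 = 2 + 193 = 195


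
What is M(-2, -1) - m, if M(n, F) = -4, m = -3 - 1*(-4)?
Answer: -5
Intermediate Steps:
m = 1 (m = -3 + 4 = 1)
M(-2, -1) - m = -4 - 1*1 = -4 - 1 = -5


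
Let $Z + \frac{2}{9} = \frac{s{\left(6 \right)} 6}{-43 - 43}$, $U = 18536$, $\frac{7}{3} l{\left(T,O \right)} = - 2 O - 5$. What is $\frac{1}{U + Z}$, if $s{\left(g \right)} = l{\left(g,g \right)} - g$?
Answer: $\frac{2709}{50215933} \approx 5.3947 \cdot 10^{-5}$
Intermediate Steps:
$l{\left(T,O \right)} = - \frac{15}{7} - \frac{6 O}{7}$ ($l{\left(T,O \right)} = \frac{3 \left(- 2 O - 5\right)}{7} = \frac{3 \left(-5 - 2 O\right)}{7} = - \frac{15}{7} - \frac{6 O}{7}$)
$s{\left(g \right)} = - \frac{15}{7} - \frac{13 g}{7}$ ($s{\left(g \right)} = \left(- \frac{15}{7} - \frac{6 g}{7}\right) - g = - \frac{15}{7} - \frac{13 g}{7}$)
$Z = \frac{1909}{2709}$ ($Z = - \frac{2}{9} + \frac{\left(- \frac{15}{7} - \frac{78}{7}\right) 6}{-43 - 43} = - \frac{2}{9} + \frac{\left(- \frac{15}{7} - \frac{78}{7}\right) 6}{-86} = - \frac{2}{9} + \left(- \frac{93}{7}\right) 6 \left(- \frac{1}{86}\right) = - \frac{2}{9} - - \frac{279}{301} = - \frac{2}{9} + \frac{279}{301} = \frac{1909}{2709} \approx 0.70469$)
$\frac{1}{U + Z} = \frac{1}{18536 + \frac{1909}{2709}} = \frac{1}{\frac{50215933}{2709}} = \frac{2709}{50215933}$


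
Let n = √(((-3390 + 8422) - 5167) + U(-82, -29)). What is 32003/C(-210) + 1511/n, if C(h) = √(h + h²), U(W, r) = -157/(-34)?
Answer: 32003*√43890/43890 - 1511*I*√150722/4433 ≈ 152.76 - 132.33*I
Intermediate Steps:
U(W, r) = 157/34 (U(W, r) = -157*(-1/34) = 157/34)
n = I*√150722/34 (n = √(((-3390 + 8422) - 5167) + 157/34) = √((5032 - 5167) + 157/34) = √(-135 + 157/34) = √(-4433/34) = I*√150722/34 ≈ 11.419*I)
32003/C(-210) + 1511/n = 32003/(√(-210*(1 - 210))) + 1511/((I*√150722/34)) = 32003/(√(-210*(-209))) + 1511*(-I*√150722/4433) = 32003/(√43890) - 1511*I*√150722/4433 = 32003*(√43890/43890) - 1511*I*√150722/4433 = 32003*√43890/43890 - 1511*I*√150722/4433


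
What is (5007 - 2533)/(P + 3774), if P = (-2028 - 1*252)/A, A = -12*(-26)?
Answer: 32162/48967 ≈ 0.65681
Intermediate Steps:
A = 312
P = -95/13 (P = (-2028 - 1*252)/312 = (-2028 - 252)*(1/312) = -2280*1/312 = -95/13 ≈ -7.3077)
(5007 - 2533)/(P + 3774) = (5007 - 2533)/(-95/13 + 3774) = 2474/(48967/13) = 2474*(13/48967) = 32162/48967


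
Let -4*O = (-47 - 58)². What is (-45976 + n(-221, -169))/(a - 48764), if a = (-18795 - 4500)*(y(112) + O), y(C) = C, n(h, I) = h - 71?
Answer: -185072/246196159 ≈ -0.00075173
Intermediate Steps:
n(h, I) = -71 + h
O = -11025/4 (O = -(-47 - 58)²/4 = -¼*(-105)² = -¼*11025 = -11025/4 ≈ -2756.3)
a = 246391215/4 (a = (-18795 - 4500)*(112 - 11025/4) = -23295*(-10577/4) = 246391215/4 ≈ 6.1598e+7)
(-45976 + n(-221, -169))/(a - 48764) = (-45976 + (-71 - 221))/(246391215/4 - 48764) = (-45976 - 292)/(246196159/4) = -46268*4/246196159 = -185072/246196159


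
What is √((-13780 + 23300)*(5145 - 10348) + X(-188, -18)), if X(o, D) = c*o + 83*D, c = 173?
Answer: I*√49566578 ≈ 7040.4*I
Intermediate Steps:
X(o, D) = 83*D + 173*o (X(o, D) = 173*o + 83*D = 83*D + 173*o)
√((-13780 + 23300)*(5145 - 10348) + X(-188, -18)) = √((-13780 + 23300)*(5145 - 10348) + (83*(-18) + 173*(-188))) = √(9520*(-5203) + (-1494 - 32524)) = √(-49532560 - 34018) = √(-49566578) = I*√49566578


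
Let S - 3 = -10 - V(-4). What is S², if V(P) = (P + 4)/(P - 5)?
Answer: 49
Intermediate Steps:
V(P) = (4 + P)/(-5 + P)
S = -7 (S = 3 + (-10 - (4 - 4)/(-5 - 4)) = 3 + (-10 - 0/(-9)) = 3 + (-10 - (-1)*0/9) = 3 + (-10 - 1*0) = 3 + (-10 + 0) = 3 - 10 = -7)
S² = (-7)² = 49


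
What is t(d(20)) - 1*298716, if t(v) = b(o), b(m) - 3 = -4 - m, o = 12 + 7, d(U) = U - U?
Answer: -298736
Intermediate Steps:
d(U) = 0
o = 19
b(m) = -1 - m (b(m) = 3 + (-4 - m) = -1 - m)
t(v) = -20 (t(v) = -1 - 1*19 = -1 - 19 = -20)
t(d(20)) - 1*298716 = -20 - 1*298716 = -20 - 298716 = -298736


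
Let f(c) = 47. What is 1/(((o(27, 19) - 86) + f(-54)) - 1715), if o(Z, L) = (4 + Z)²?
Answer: -1/793 ≈ -0.0012610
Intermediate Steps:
1/(((o(27, 19) - 86) + f(-54)) - 1715) = 1/((((4 + 27)² - 86) + 47) - 1715) = 1/(((31² - 86) + 47) - 1715) = 1/(((961 - 86) + 47) - 1715) = 1/((875 + 47) - 1715) = 1/(922 - 1715) = 1/(-793) = -1/793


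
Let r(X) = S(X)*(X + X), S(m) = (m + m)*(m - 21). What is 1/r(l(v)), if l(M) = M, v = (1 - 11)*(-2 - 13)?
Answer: 1/11610000 ≈ 8.6133e-8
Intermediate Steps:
v = 150 (v = -10*(-15) = 150)
S(m) = 2*m*(-21 + m) (S(m) = (2*m)*(-21 + m) = 2*m*(-21 + m))
r(X) = 4*X**2*(-21 + X) (r(X) = (2*X*(-21 + X))*(X + X) = (2*X*(-21 + X))*(2*X) = 4*X**2*(-21 + X))
1/r(l(v)) = 1/(4*150**2*(-21 + 150)) = 1/(4*22500*129) = 1/11610000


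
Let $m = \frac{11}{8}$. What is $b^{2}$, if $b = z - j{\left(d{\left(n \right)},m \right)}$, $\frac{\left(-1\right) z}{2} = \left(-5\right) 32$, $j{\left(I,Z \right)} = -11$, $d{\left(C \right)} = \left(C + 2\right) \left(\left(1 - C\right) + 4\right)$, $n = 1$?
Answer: $109561$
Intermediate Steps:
$m = \frac{11}{8}$ ($m = 11 \cdot \frac{1}{8} = \frac{11}{8} \approx 1.375$)
$d{\left(C \right)} = \left(2 + C\right) \left(5 - C\right)$
$z = 320$ ($z = - 2 \left(\left(-5\right) 32\right) = \left(-2\right) \left(-160\right) = 320$)
$b = 331$ ($b = 320 - -11 = 320 + 11 = 331$)
$b^{2} = 331^{2} = 109561$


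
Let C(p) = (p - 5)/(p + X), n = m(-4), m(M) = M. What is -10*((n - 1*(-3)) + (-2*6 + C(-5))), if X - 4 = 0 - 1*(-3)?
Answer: 180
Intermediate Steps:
n = -4
X = 7 (X = 4 + (0 - 1*(-3)) = 4 + (0 + 3) = 4 + 3 = 7)
C(p) = (-5 + p)/(7 + p) (C(p) = (p - 5)/(p + 7) = (-5 + p)/(7 + p))
-10*((n - 1*(-3)) + (-2*6 + C(-5))) = -10*((-4 - 1*(-3)) + (-2*6 + (-5 - 5)/(7 - 5))) = -10*((-4 + 3) + (-12 - 10/2)) = -10*(-1 + (-12 + (½)*(-10))) = -10*(-1 + (-12 - 5)) = -10*(-1 - 17) = -10*(-18) = 180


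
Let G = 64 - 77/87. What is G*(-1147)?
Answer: -6298177/87 ≈ -72393.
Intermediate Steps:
G = 5491/87 (G = 64 - 77*1/87 = 64 - 77/87 = 5491/87 ≈ 63.115)
G*(-1147) = (5491/87)*(-1147) = -6298177/87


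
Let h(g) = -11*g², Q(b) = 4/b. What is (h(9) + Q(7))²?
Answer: 38850289/49 ≈ 7.9286e+5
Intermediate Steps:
(h(9) + Q(7))² = (-11*9² + 4/7)² = (-11*81 + 4*(⅐))² = (-891 + 4/7)² = (-6233/7)² = 38850289/49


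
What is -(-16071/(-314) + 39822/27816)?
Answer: -38294587/727852 ≈ -52.613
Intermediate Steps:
-(-16071/(-314) + 39822/27816) = -(-16071*(-1/314) + 39822*(1/27816)) = -(16071/314 + 6637/4636) = -1*38294587/727852 = -38294587/727852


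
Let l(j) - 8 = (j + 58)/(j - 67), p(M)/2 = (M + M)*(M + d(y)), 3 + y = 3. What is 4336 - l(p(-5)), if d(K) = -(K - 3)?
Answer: 116954/27 ≈ 4331.6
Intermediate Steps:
y = 0 (y = -3 + 3 = 0)
d(K) = 3 - K (d(K) = -(-3 + K) = 3 - K)
p(M) = 4*M*(3 + M) (p(M) = 2*((M + M)*(M + (3 - 1*0))) = 2*((2*M)*(M + (3 + 0))) = 2*((2*M)*(M + 3)) = 2*((2*M)*(3 + M)) = 2*(2*M*(3 + M)) = 4*M*(3 + M))
l(j) = 8 + (58 + j)/(-67 + j) (l(j) = 8 + (j + 58)/(j - 67) = 8 + (58 + j)/(-67 + j))
4336 - l(p(-5)) = 4336 - (-478 + 9*(4*(-5)*(3 - 5)))/(-67 + 4*(-5)*(3 - 5)) = 4336 - (-478 + 9*(4*(-5)*(-2)))/(-67 + 4*(-5)*(-2)) = 4336 - (-478 + 9*40)/(-67 + 40) = 4336 - (-478 + 360)/(-27) = 4336 - (-1)*(-118)/27 = 4336 - 1*118/27 = 4336 - 118/27 = 116954/27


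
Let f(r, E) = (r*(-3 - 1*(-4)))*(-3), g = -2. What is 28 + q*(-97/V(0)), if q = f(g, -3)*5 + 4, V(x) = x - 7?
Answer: 3494/7 ≈ 499.14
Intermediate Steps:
f(r, E) = -3*r (f(r, E) = (r*(-3 + 4))*(-3) = (r*1)*(-3) = r*(-3) = -3*r)
V(x) = -7 + x
q = 34 (q = -3*(-2)*5 + 4 = 6*5 + 4 = 30 + 4 = 34)
28 + q*(-97/V(0)) = 28 + 34*(-97/(-7 + 0)) = 28 + 34*(-97/(-7)) = 28 + 34*(-97*(-⅐)) = 28 + 34*(97/7) = 28 + 3298/7 = 3494/7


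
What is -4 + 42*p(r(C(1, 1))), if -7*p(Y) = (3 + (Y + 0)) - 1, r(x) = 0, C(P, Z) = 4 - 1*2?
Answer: -16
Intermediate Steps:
C(P, Z) = 2 (C(P, Z) = 4 - 2 = 2)
p(Y) = -2/7 - Y/7 (p(Y) = -((3 + (Y + 0)) - 1)/7 = -((3 + Y) - 1)/7 = -(2 + Y)/7 = -2/7 - Y/7)
-4 + 42*p(r(C(1, 1))) = -4 + 42*(-2/7 - 1/7*0) = -4 + 42*(-2/7 + 0) = -4 + 42*(-2/7) = -4 - 12 = -16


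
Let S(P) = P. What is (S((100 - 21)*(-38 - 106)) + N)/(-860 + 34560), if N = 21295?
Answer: 9919/33700 ≈ 0.29433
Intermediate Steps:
(S((100 - 21)*(-38 - 106)) + N)/(-860 + 34560) = ((100 - 21)*(-38 - 106) + 21295)/(-860 + 34560) = (79*(-144) + 21295)/33700 = (-11376 + 21295)*(1/33700) = 9919*(1/33700) = 9919/33700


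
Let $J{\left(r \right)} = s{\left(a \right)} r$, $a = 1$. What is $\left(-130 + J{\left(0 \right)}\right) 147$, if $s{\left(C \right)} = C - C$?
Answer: $-19110$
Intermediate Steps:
$s{\left(C \right)} = 0$
$J{\left(r \right)} = 0$ ($J{\left(r \right)} = 0 r = 0$)
$\left(-130 + J{\left(0 \right)}\right) 147 = \left(-130 + 0\right) 147 = \left(-130\right) 147 = -19110$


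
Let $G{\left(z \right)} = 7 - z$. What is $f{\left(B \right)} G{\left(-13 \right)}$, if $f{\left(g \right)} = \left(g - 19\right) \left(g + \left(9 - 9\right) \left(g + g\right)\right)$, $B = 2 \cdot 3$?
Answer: $-1560$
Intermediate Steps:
$B = 6$
$f{\left(g \right)} = g \left(-19 + g\right)$ ($f{\left(g \right)} = \left(-19 + g\right) \left(g + 0 \cdot 2 g\right) = \left(-19 + g\right) \left(g + 0\right) = \left(-19 + g\right) g = g \left(-19 + g\right)$)
$f{\left(B \right)} G{\left(-13 \right)} = 6 \left(-19 + 6\right) \left(7 - -13\right) = 6 \left(-13\right) \left(7 + 13\right) = \left(-78\right) 20 = -1560$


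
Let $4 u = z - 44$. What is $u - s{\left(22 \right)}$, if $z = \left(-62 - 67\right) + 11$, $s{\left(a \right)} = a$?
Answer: $- \frac{125}{2} \approx -62.5$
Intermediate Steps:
$z = -118$ ($z = -129 + 11 = -118$)
$u = - \frac{81}{2}$ ($u = \frac{-118 - 44}{4} = \frac{1}{4} \left(-162\right) = - \frac{81}{2} \approx -40.5$)
$u - s{\left(22 \right)} = - \frac{81}{2} - 22 = - \frac{125}{2}$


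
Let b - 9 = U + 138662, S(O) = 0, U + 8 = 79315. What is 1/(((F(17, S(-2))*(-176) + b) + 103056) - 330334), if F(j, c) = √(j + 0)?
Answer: -2325/21490852 + 11*√17/5372713 ≈ -9.9744e-5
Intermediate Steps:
U = 79307 (U = -8 + 79315 = 79307)
b = 217978 (b = 9 + (79307 + 138662) = 9 + 217969 = 217978)
F(j, c) = √j
1/(((F(17, S(-2))*(-176) + b) + 103056) - 330334) = 1/(((√17*(-176) + 217978) + 103056) - 330334) = 1/(((-176*√17 + 217978) + 103056) - 330334) = 1/(((217978 - 176*√17) + 103056) - 330334) = 1/((321034 - 176*√17) - 330334) = 1/(-9300 - 176*√17)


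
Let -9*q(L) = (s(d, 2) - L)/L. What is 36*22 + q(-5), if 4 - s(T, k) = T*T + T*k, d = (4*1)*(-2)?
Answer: 11867/15 ≈ 791.13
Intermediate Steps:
d = -8 (d = 4*(-2) = -8)
s(T, k) = 4 - T² - T*k (s(T, k) = 4 - (T*T + T*k) = 4 - (T² + T*k) = 4 + (-T² - T*k) = 4 - T² - T*k)
q(L) = -(-44 - L)/(9*L) (q(L) = -((4 - 1*(-8)² - 1*(-8)*2) - L)/(9*L) = -((4 - 1*64 + 16) - L)/(9*L) = -((4 - 64 + 16) - L)/(9*L) = -(-44 - L)/(9*L))
36*22 + q(-5) = 36*22 + (⅑)*(44 - 5)/(-5) = 792 + (⅑)*(-⅕)*39 = 792 - 13/15 = 11867/15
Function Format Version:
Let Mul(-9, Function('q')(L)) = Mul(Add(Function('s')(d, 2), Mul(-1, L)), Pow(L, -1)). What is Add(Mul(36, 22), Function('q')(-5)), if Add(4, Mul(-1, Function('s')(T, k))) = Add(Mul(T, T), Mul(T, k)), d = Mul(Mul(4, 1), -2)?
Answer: Rational(11867, 15) ≈ 791.13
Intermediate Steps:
d = -8 (d = Mul(4, -2) = -8)
Function('s')(T, k) = Add(4, Mul(-1, Pow(T, 2)), Mul(-1, T, k)) (Function('s')(T, k) = Add(4, Mul(-1, Add(Mul(T, T), Mul(T, k)))) = Add(4, Mul(-1, Add(Pow(T, 2), Mul(T, k)))) = Add(4, Add(Mul(-1, Pow(T, 2)), Mul(-1, T, k))) = Add(4, Mul(-1, Pow(T, 2)), Mul(-1, T, k)))
Function('q')(L) = Mul(Rational(-1, 9), Pow(L, -1), Add(-44, Mul(-1, L))) (Function('q')(L) = Mul(Rational(-1, 9), Mul(Add(Add(4, Mul(-1, Pow(-8, 2)), Mul(-1, -8, 2)), Mul(-1, L)), Pow(L, -1))) = Mul(Rational(-1, 9), Mul(Add(Add(4, Mul(-1, 64), 16), Mul(-1, L)), Pow(L, -1))) = Mul(Rational(-1, 9), Mul(Add(Add(4, -64, 16), Mul(-1, L)), Pow(L, -1))) = Mul(Rational(-1, 9), Mul(Add(-44, Mul(-1, L)), Pow(L, -1))) = Mul(Rational(-1, 9), Mul(Pow(L, -1), Add(-44, Mul(-1, L)))) = Mul(Rational(-1, 9), Pow(L, -1), Add(-44, Mul(-1, L))))
Add(Mul(36, 22), Function('q')(-5)) = Add(Mul(36, 22), Mul(Rational(1, 9), Pow(-5, -1), Add(44, -5))) = Add(792, Mul(Rational(1, 9), Rational(-1, 5), 39)) = Add(792, Rational(-13, 15)) = Rational(11867, 15)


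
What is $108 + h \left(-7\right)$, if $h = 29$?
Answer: $-95$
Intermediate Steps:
$108 + h \left(-7\right) = 108 + 29 \left(-7\right) = 108 - 203 = -95$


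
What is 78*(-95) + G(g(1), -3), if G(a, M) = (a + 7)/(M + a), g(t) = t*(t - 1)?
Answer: -22237/3 ≈ -7412.3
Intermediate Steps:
g(t) = t*(-1 + t)
G(a, M) = (7 + a)/(M + a)
78*(-95) + G(g(1), -3) = 78*(-95) + (7 + 1*(-1 + 1))/(-3 + 1*(-1 + 1)) = -7410 + (7 + 1*0)/(-3 + 1*0) = -7410 + (7 + 0)/(-3 + 0) = -7410 + 7/(-3) = -7410 - 1/3*7 = -7410 - 7/3 = -22237/3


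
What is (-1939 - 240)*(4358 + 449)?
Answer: -10474453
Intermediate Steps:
(-1939 - 240)*(4358 + 449) = -2179*4807 = -10474453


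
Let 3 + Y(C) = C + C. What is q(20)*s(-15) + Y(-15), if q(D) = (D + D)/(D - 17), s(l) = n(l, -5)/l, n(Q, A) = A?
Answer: -257/9 ≈ -28.556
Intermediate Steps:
Y(C) = -3 + 2*C (Y(C) = -3 + (C + C) = -3 + 2*C)
s(l) = -5/l
q(D) = 2*D/(-17 + D) (q(D) = (2*D)/(-17 + D) = 2*D/(-17 + D))
q(20)*s(-15) + Y(-15) = (2*20/(-17 + 20))*(-5/(-15)) + (-3 + 2*(-15)) = (2*20/3)*(-5*(-1/15)) + (-3 - 30) = (2*20*(⅓))*(⅓) - 33 = (40/3)*(⅓) - 33 = 40/9 - 33 = -257/9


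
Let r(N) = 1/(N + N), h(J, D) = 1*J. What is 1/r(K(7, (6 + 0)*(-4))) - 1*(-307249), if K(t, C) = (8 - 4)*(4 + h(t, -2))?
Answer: 307337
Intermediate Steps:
h(J, D) = J
K(t, C) = 16 + 4*t (K(t, C) = (8 - 4)*(4 + t) = 4*(4 + t) = 16 + 4*t)
r(N) = 1/(2*N)
1/r(K(7, (6 + 0)*(-4))) - 1*(-307249) = 1/(1/(2*(16 + 4*7))) - 1*(-307249) = 1/(1/(2*(16 + 28))) + 307249 = 1/((½)/44) + 307249 = 1/((½)*(1/44)) + 307249 = 1/(1/88) + 307249 = 88 + 307249 = 307337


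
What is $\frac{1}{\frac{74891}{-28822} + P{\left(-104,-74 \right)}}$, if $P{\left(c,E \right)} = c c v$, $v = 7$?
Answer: $\frac{28822}{2182096373} \approx 1.3208 \cdot 10^{-5}$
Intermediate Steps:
$P{\left(c,E \right)} = 7 c^{2}$ ($P{\left(c,E \right)} = c c 7 = c^{2} \cdot 7 = 7 c^{2}$)
$\frac{1}{\frac{74891}{-28822} + P{\left(-104,-74 \right)}} = \frac{1}{\frac{74891}{-28822} + 7 \left(-104\right)^{2}} = \frac{1}{74891 \left(- \frac{1}{28822}\right) + 7 \cdot 10816} = \frac{1}{- \frac{74891}{28822} + 75712} = \frac{1}{\frac{2182096373}{28822}} = \frac{28822}{2182096373}$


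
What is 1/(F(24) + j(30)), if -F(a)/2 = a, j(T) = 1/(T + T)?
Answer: -60/2879 ≈ -0.020841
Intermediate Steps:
j(T) = 1/(2*T)
F(a) = -2*a
1/(F(24) + j(30)) = 1/(-2*24 + (1/2)/30) = 1/(-48 + (1/2)*(1/30)) = 1/(-48 + 1/60) = 1/(-2879/60) = -60/2879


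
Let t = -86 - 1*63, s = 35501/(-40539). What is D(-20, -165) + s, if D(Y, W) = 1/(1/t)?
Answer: -6075812/40539 ≈ -149.88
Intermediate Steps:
s = -35501/40539 (s = 35501*(-1/40539) = -35501/40539 ≈ -0.87572)
t = -149 (t = -86 - 63 = -149)
D(Y, W) = -149 (D(Y, W) = 1/(1/(-149)) = 1/(-1/149) = -149)
D(-20, -165) + s = -149 - 35501/40539 = -6075812/40539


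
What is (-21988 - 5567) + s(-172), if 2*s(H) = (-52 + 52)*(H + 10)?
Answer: -27555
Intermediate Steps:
s(H) = 0 (s(H) = ((-52 + 52)*(H + 10))/2 = (0*(10 + H))/2 = (½)*0 = 0)
(-21988 - 5567) + s(-172) = (-21988 - 5567) + 0 = -27555 + 0 = -27555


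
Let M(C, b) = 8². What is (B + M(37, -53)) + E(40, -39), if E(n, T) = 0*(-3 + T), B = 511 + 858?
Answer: 1433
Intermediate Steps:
B = 1369
M(C, b) = 64
E(n, T) = 0
(B + M(37, -53)) + E(40, -39) = (1369 + 64) + 0 = 1433 + 0 = 1433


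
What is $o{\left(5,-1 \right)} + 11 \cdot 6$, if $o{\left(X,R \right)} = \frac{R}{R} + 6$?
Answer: $73$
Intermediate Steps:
$o{\left(X,R \right)} = 7$ ($o{\left(X,R \right)} = 1 + 6 = 7$)
$o{\left(5,-1 \right)} + 11 \cdot 6 = 7 + 11 \cdot 6 = 7 + 66 = 73$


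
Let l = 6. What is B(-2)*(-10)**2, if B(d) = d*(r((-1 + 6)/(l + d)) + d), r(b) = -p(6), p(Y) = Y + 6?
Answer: 2800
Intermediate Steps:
p(Y) = 6 + Y
r(b) = -12 (r(b) = -(6 + 6) = -1*12 = -12)
B(d) = d*(-12 + d)
B(-2)*(-10)**2 = -2*(-12 - 2)*(-10)**2 = -2*(-14)*100 = 28*100 = 2800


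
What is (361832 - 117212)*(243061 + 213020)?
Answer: 111566534220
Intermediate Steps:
(361832 - 117212)*(243061 + 213020) = 244620*456081 = 111566534220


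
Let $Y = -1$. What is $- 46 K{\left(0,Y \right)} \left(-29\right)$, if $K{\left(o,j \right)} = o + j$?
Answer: $-1334$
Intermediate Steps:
$K{\left(o,j \right)} = j + o$
$- 46 K{\left(0,Y \right)} \left(-29\right) = - 46 \left(-1 + 0\right) \left(-29\right) = \left(-46\right) \left(-1\right) \left(-29\right) = 46 \left(-29\right) = -1334$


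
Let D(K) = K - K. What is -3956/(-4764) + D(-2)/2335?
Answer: 989/1191 ≈ 0.83039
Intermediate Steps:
D(K) = 0
-3956/(-4764) + D(-2)/2335 = -3956/(-4764) + 0/2335 = -3956*(-1/4764) + 0*(1/2335) = 989/1191 + 0 = 989/1191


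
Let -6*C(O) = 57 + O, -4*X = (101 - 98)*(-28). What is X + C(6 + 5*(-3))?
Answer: 13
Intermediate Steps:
X = 21 (X = -(101 - 98)*(-28)/4 = -3*(-28)/4 = -¼*(-84) = 21)
C(O) = -19/2 - O/6 (C(O) = -(57 + O)/6 = -19/2 - O/6)
X + C(6 + 5*(-3)) = 21 + (-19/2 - (6 + 5*(-3))/6) = 21 + (-19/2 - (6 - 15)/6) = 21 + (-19/2 - ⅙*(-9)) = 21 + (-19/2 + 3/2) = 21 - 8 = 13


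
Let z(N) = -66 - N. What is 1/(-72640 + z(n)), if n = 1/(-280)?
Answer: -280/20357679 ≈ -1.3754e-5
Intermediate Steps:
n = -1/280 ≈ -0.0035714
1/(-72640 + z(n)) = 1/(-72640 + (-66 - 1*(-1/280))) = 1/(-72640 + (-66 + 1/280)) = 1/(-72640 - 18479/280) = 1/(-20357679/280) = -280/20357679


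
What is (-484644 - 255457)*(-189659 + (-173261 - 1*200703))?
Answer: 417137945923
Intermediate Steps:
(-484644 - 255457)*(-189659 + (-173261 - 1*200703)) = -740101*(-189659 + (-173261 - 200703)) = -740101*(-189659 - 373964) = -740101*(-563623) = 417137945923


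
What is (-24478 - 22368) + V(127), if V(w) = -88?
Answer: -46934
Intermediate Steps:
(-24478 - 22368) + V(127) = (-24478 - 22368) - 88 = -46846 - 88 = -46934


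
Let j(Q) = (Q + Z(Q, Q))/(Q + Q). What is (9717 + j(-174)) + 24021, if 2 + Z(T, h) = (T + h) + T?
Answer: 5870761/174 ≈ 33740.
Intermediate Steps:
Z(T, h) = -2 + h + 2*T (Z(T, h) = -2 + ((T + h) + T) = -2 + (h + 2*T) = -2 + h + 2*T)
j(Q) = (-2 + 4*Q)/(2*Q) (j(Q) = (Q + (-2 + Q + 2*Q))/(Q + Q) = (Q + (-2 + 3*Q))/((2*Q)) = (-2 + 4*Q)*(1/(2*Q)) = (-2 + 4*Q)/(2*Q))
(9717 + j(-174)) + 24021 = (9717 + (2 - 1/(-174))) + 24021 = (9717 + (2 - 1*(-1/174))) + 24021 = (9717 + (2 + 1/174)) + 24021 = (9717 + 349/174) + 24021 = 1691107/174 + 24021 = 5870761/174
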